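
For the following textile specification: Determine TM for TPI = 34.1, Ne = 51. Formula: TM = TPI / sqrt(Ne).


Formula: TM = TPI / sqrt(Ne)
Step 1: sqrt(Ne) = sqrt(51) = 7.1414
Step 2: TM = 34.1 / 7.1414 = 4.77

4.77 TM


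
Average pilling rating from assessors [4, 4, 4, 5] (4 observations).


Formula: Mean = sum / count
Sum = 4 + 4 + 4 + 5 = 17
Mean = 17 / 4 = 4.3

4.3


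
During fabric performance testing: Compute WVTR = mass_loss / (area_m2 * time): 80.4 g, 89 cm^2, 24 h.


Formula: WVTR = mass_loss / (area * time)
Step 1: Convert area: 89 cm^2 = 0.0089 m^2
Step 2: WVTR = 80.4 g / (0.0089 m^2 * 24 h)
Step 3: WVTR = 80.4 / 0.2136 = 376.4 g/m^2/h

376.4 g/m^2/h


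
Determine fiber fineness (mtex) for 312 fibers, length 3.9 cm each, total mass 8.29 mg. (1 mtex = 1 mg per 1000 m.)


Formula: fineness (mtex) = mass (mg) / total length (km) = (mass_mg / total_length_m) * 1000
Step 1: Convert fiber length: 3.9 cm = 0.039 m
Step 2: Total fiber length = 312 * 0.039 = 12.168 m
Step 3: Linear density = 8.29 mg / 12.168 m = 0.6813 mg/m
Step 4: fineness = 0.6813 * 1000 = 681.3 mtex

681.3 mtex


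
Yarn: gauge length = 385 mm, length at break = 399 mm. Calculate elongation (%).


Formula: Elongation (%) = ((L_break - L0) / L0) * 100
Step 1: Extension = 399 - 385 = 14 mm
Step 2: Elongation = (14 / 385) * 100
Step 3: Elongation = 0.036364 * 100 = 3.6364% ≈ 3.6%

3.6%


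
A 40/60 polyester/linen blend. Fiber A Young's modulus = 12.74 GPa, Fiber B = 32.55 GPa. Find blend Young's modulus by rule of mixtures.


Formula: Blend property = (fraction_A * property_A) + (fraction_B * property_B)
Step 1: Contribution A = 40/100 * 12.74 GPa = 5.096 GPa
Step 2: Contribution B = 60/100 * 32.55 GPa = 19.53 GPa
Step 3: Blend Young's modulus = 5.096 + 19.53 = 24.626 GPa

24.626 GPa


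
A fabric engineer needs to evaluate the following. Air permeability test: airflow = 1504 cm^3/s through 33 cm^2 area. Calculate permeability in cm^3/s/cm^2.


Formula: Air Permeability = Airflow / Test Area
AP = 1504 cm^3/s / 33 cm^2
AP = 45.6 cm^3/s/cm^2

45.6 cm^3/s/cm^2


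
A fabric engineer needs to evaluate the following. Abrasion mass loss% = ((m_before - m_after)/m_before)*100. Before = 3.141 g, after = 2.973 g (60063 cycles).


Formula: Mass loss% = ((m_before - m_after) / m_before) * 100
Step 1: Mass loss = 3.141 - 2.973 = 0.168 g
Step 2: Ratio = 0.168 / 3.141 = 0.0534862
Step 3: Mass loss% = 0.0534862 * 100 = 5.34862% ≈ 5.35%

5.35%


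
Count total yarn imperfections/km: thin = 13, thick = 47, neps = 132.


Formula: Total = thin places + thick places + neps
Total = 13 + 47 + 132
Total = 192 imperfections/km

192 imperfections/km


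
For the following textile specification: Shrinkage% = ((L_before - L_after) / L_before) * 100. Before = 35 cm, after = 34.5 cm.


Formula: Shrinkage% = ((L_before - L_after) / L_before) * 100
Step 1: Shrinkage = 35 - 34.5 = 0.5 cm
Step 2: Shrinkage% = (0.5 / 35) * 100
Step 3: Shrinkage% = 0.014286 * 100 = 1.4286% ≈ 1.4%

1.4%


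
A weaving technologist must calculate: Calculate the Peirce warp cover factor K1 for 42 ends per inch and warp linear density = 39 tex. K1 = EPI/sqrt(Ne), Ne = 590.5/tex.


Formula: K1 = EPI / sqrt(Ne), with Ne = 590.5 / tex_warp
Step 1: Ne = 590.5 / 39 = 15.141
Step 2: sqrt(Ne) = sqrt(15.141) = 3.8911
Step 3: K1 = 42 / 3.8911 = 10.8

10.8


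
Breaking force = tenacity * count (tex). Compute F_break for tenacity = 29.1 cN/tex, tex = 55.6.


Formula: Breaking force = Tenacity * Linear density
F = 29.1 cN/tex * 55.6 tex
F = 1617.96 cN

1617.96 cN


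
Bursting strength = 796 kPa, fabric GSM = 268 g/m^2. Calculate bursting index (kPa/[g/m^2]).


Formula: Bursting Index = Bursting Strength / Fabric GSM
BI = 796 kPa / 268 g/m^2
BI = 2.970 kPa/(g/m^2)

2.970 kPa/(g/m^2)


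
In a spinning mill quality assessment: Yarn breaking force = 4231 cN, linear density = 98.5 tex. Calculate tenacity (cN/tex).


Formula: Tenacity = Breaking force / Linear density
Tenacity = 4231 cN / 98.5 tex
Tenacity = 42.95 cN/tex

42.95 cN/tex


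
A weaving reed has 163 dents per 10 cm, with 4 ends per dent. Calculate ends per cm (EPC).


Formula: EPC = (dents per 10 cm * ends per dent) / 10
Step 1: Total ends per 10 cm = 163 * 4 = 652
Step 2: EPC = 652 / 10 = 65.2 ends/cm

65.2 ends/cm


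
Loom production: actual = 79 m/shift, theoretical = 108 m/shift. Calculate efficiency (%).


Formula: Efficiency% = (Actual output / Theoretical output) * 100
Efficiency% = (79 / 108) * 100
Efficiency% = 0.731481 * 100 = 73.1481% ≈ 73.1%

73.1%


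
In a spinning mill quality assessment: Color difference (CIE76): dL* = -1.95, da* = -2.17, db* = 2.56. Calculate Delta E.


Formula: Delta E = sqrt(dL*^2 + da*^2 + db*^2)
Step 1: dL*^2 = (-1.95)^2 = 3.8025
Step 2: da*^2 = (-2.17)^2 = 4.7089
Step 3: db*^2 = 2.56^2 = 6.5536
Step 4: Sum = 3.8025 + 4.7089 + 6.5536 = 15.065
Step 5: Delta E = sqrt(15.065) = 3.88

3.88 Delta E


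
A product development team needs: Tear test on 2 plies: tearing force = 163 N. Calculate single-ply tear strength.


Formula: Per-ply strength = Total force / Number of plies
Per-ply = 163 N / 2
Per-ply = 81.5 N

81.5 N


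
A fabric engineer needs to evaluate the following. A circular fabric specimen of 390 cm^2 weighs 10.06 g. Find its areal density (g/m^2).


Formula: GSM = mass_g / area_m2
Step 1: Convert area: 390 cm^2 = 390 / 10000 = 0.039 m^2
Step 2: GSM = 10.06 g / 0.039 m^2 = 257.9 g/m^2

257.9 g/m^2


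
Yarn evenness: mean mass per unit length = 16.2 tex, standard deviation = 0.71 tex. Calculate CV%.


Formula: CV% = (standard deviation / mean) * 100
Step 1: Ratio = 0.71 / 16.2 = 0.043827
Step 2: CV% = 0.043827 * 100 = 4.3827% ≈ 4.4%

4.4%


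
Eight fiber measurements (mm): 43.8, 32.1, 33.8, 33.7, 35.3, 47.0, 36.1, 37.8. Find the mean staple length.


Formula: Mean = sum of lengths / count
Sum = 43.8 + 32.1 + 33.8 + 33.7 + 35.3 + 47.0 + 36.1 + 37.8
Sum = 299.6 mm
Mean = 299.6 / 8 = 37.45 mm

37.45 mm


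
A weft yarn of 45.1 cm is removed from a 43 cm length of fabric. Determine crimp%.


Formula: Crimp% = ((L_yarn - L_fabric) / L_fabric) * 100
Step 1: Extension = 45.1 - 43 = 2.1 cm
Step 2: Crimp% = (2.1 / 43) * 100
Step 3: Crimp% = 0.048837 * 100 = 4.8837% ≈ 4.9%

4.9%


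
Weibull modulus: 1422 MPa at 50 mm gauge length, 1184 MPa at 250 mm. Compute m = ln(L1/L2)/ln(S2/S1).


Formula: m = ln(L1/L2) / ln(S2/S1)
Step 1: ln(L1/L2) = ln(50/250) = -1.60944
Step 2: S2/S1 = 1184/1422 = 0.83263
Step 3: ln(S2/S1) = ln(0.83263) = -0.18317
Step 4: m = -1.60944 / -0.18317 = 8.79

8.79 (Weibull m)


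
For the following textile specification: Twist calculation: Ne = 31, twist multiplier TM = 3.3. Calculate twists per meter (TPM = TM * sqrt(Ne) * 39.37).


Formula: TPM = TM * sqrt(Ne) * 39.37
Step 1: sqrt(Ne) = sqrt(31) = 5.5678
Step 2: TM * sqrt(Ne) = 3.3 * 5.5678 = 18.3737
Step 3: TPM = 18.3737 * 39.37 = 723 twists/m

723 twists/m


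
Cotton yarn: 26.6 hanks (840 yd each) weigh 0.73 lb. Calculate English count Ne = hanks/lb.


Formula: Ne = hanks / mass_lb
Substituting: Ne = 26.6 / 0.73
Ne = 36.4

36.4 Ne


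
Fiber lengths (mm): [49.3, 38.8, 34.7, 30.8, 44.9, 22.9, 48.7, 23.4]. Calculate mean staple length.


Formula: Mean = sum of lengths / count
Sum = 49.3 + 38.8 + 34.7 + 30.8 + 44.9 + 22.9 + 48.7 + 23.4
Sum = 293.5 mm
Mean = 293.5 / 8 = 36.69 mm

36.69 mm


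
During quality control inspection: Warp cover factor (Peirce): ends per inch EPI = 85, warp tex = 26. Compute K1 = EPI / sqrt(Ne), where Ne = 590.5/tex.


Formula: K1 = EPI / sqrt(Ne), with Ne = 590.5 / tex_warp
Step 1: Ne = 590.5 / 26 = 22.712
Step 2: sqrt(Ne) = sqrt(22.712) = 4.7657
Step 3: K1 = 85 / 4.7657 = 17.8

17.8


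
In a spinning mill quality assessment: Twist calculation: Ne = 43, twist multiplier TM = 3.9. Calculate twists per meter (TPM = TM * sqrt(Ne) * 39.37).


Formula: TPM = TM * sqrt(Ne) * 39.37
Step 1: sqrt(Ne) = sqrt(43) = 6.5574
Step 2: TM * sqrt(Ne) = 3.9 * 6.5574 = 25.5739
Step 3: TPM = 25.5739 * 39.37 = 1007 twists/m

1007 twists/m


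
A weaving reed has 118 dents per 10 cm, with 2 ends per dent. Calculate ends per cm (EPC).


Formula: EPC = (dents per 10 cm * ends per dent) / 10
Step 1: Total ends per 10 cm = 118 * 2 = 236
Step 2: EPC = 236 / 10 = 23.6 ends/cm

23.6 ends/cm


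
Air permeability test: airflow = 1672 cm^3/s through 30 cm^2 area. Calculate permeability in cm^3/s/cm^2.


Formula: Air Permeability = Airflow / Test Area
AP = 1672 cm^3/s / 30 cm^2
AP = 55.7 cm^3/s/cm^2

55.7 cm^3/s/cm^2


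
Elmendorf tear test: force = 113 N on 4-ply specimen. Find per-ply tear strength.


Formula: Per-ply strength = Total force / Number of plies
Per-ply = 113 N / 4
Per-ply = 28.25 N

28.25 N


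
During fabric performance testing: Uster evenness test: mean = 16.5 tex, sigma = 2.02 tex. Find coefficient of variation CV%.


Formula: CV% = (standard deviation / mean) * 100
Step 1: Ratio = 2.02 / 16.5 = 0.122424
Step 2: CV% = 0.122424 * 100 = 12.2424% ≈ 12.2%

12.2%


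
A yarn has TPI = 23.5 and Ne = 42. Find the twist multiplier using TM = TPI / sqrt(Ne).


Formula: TM = TPI / sqrt(Ne)
Step 1: sqrt(Ne) = sqrt(42) = 6.4807
Step 2: TM = 23.5 / 6.4807 = 3.63

3.63 TM


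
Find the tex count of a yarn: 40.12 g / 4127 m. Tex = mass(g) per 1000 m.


Formula: Tex = (mass_g / length_m) * 1000
Substituting: Tex = (40.12 / 4127) * 1000
Intermediate: 40.12 / 4127 = 0.00972135 g/m
Tex = 0.00972135 * 1000 = 9.72 tex

9.72 tex


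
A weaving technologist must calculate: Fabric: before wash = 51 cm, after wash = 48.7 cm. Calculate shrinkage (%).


Formula: Shrinkage% = ((L_before - L_after) / L_before) * 100
Step 1: Shrinkage = 51 - 48.7 = 2.3 cm
Step 2: Shrinkage% = (2.3 / 51) * 100
Step 3: Shrinkage% = 0.045098 * 100 = 4.5098% ≈ 4.5%

4.5%


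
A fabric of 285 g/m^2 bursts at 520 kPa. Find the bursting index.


Formula: Bursting Index = Bursting Strength / Fabric GSM
BI = 520 kPa / 285 g/m^2
BI = 1.825 kPa/(g/m^2)

1.825 kPa/(g/m^2)


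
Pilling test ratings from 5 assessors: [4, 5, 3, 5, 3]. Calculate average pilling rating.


Formula: Mean = sum / count
Sum = 4 + 5 + 3 + 5 + 3 = 20
Mean = 20 / 5 = 4.0

4.0


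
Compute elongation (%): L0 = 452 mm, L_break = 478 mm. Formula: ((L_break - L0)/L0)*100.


Formula: Elongation (%) = ((L_break - L0) / L0) * 100
Step 1: Extension = 478 - 452 = 26 mm
Step 2: Elongation = (26 / 452) * 100
Step 3: Elongation = 0.057522 * 100 = 5.7522% ≈ 5.8%

5.8%


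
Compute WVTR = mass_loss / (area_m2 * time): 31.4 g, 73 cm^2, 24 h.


Formula: WVTR = mass_loss / (area * time)
Step 1: Convert area: 73 cm^2 = 0.0073 m^2
Step 2: WVTR = 31.4 g / (0.0073 m^2 * 24 h)
Step 3: WVTR = 31.4 / 0.1752 = 179.2 g/m^2/h

179.2 g/m^2/h


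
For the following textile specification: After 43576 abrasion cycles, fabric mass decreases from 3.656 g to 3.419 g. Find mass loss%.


Formula: Mass loss% = ((m_before - m_after) / m_before) * 100
Step 1: Mass loss = 3.656 - 3.419 = 0.237 g
Step 2: Ratio = 0.237 / 3.656 = 0.0648249
Step 3: Mass loss% = 0.0648249 * 100 = 6.48249% ≈ 6.48%

6.48%


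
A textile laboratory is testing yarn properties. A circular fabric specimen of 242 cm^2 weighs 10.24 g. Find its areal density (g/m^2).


Formula: GSM = mass_g / area_m2
Step 1: Convert area: 242 cm^2 = 242 / 10000 = 0.0242 m^2
Step 2: GSM = 10.24 g / 0.0242 m^2 = 423.1 g/m^2

423.1 g/m^2


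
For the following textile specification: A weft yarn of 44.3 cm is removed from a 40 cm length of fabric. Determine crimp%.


Formula: Crimp% = ((L_yarn - L_fabric) / L_fabric) * 100
Step 1: Extension = 44.3 - 40 = 4.3 cm
Step 2: Crimp% = (4.3 / 40) * 100
Step 3: Crimp% = 0.1075 * 100 = 10.75% ≈ 10.8%

10.8%


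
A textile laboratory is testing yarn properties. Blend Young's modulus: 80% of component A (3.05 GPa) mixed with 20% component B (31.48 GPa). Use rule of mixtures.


Formula: Blend property = (fraction_A * property_A) + (fraction_B * property_B)
Step 1: Contribution A = 80/100 * 3.05 GPa = 2.44 GPa
Step 2: Contribution B = 20/100 * 31.48 GPa = 6.296 GPa
Step 3: Blend Young's modulus = 2.44 + 6.296 = 8.736 GPa

8.736 GPa


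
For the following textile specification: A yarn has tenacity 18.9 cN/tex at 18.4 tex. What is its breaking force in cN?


Formula: Breaking force = Tenacity * Linear density
F = 18.9 cN/tex * 18.4 tex
F = 347.76 cN

347.76 cN


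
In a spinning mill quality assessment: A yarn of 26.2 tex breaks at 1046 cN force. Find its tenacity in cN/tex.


Formula: Tenacity = Breaking force / Linear density
Tenacity = 1046 cN / 26.2 tex
Tenacity = 39.92 cN/tex

39.92 cN/tex


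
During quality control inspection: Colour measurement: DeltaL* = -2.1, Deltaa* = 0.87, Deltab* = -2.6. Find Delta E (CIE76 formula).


Formula: Delta E = sqrt(dL*^2 + da*^2 + db*^2)
Step 1: dL*^2 = (-2.1)^2 = 4.41
Step 2: da*^2 = 0.87^2 = 0.7569
Step 3: db*^2 = (-2.6)^2 = 6.76
Step 4: Sum = 4.41 + 0.7569 + 6.76 = 11.9269
Step 5: Delta E = sqrt(11.9269) = 3.45

3.45 Delta E


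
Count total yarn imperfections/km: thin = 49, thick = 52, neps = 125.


Formula: Total = thin places + thick places + neps
Total = 49 + 52 + 125
Total = 226 imperfections/km

226 imperfections/km


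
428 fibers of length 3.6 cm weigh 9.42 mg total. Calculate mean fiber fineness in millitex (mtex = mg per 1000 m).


Formula: fineness (mtex) = mass (mg) / total length (km) = (mass_mg / total_length_m) * 1000
Step 1: Convert fiber length: 3.6 cm = 0.036 m
Step 2: Total fiber length = 428 * 0.036 = 15.408 m
Step 3: Linear density = 9.42 mg / 15.408 m = 0.6114 mg/m
Step 4: fineness = 0.6114 * 1000 = 611.4 mtex

611.4 mtex


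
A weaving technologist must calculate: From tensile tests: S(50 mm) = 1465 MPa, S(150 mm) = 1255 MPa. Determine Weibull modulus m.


Formula: m = ln(L1/L2) / ln(S2/S1)
Step 1: ln(L1/L2) = ln(50/150) = -1.09861
Step 2: S2/S1 = 1255/1465 = 0.85666
Step 3: ln(S2/S1) = ln(0.85666) = -0.15471
Step 4: m = -1.09861 / -0.15471 = 7.10

7.10 (Weibull m)


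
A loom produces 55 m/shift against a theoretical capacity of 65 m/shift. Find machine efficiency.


Formula: Efficiency% = (Actual output / Theoretical output) * 100
Efficiency% = (55 / 65) * 100
Efficiency% = 0.846154 * 100 = 84.6154% ≈ 84.6%

84.6%


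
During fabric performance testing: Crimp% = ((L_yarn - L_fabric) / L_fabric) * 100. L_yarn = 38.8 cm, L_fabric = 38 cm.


Formula: Crimp% = ((L_yarn - L_fabric) / L_fabric) * 100
Step 1: Extension = 38.8 - 38 = 0.8 cm
Step 2: Crimp% = (0.8 / 38) * 100
Step 3: Crimp% = 0.021053 * 100 = 2.1053% ≈ 2.1%

2.1%


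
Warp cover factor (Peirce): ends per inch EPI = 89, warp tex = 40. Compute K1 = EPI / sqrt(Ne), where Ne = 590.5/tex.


Formula: K1 = EPI / sqrt(Ne), with Ne = 590.5 / tex_warp
Step 1: Ne = 590.5 / 40 = 14.763
Step 2: sqrt(Ne) = sqrt(14.763) = 3.8423
Step 3: K1 = 89 / 3.8423 = 23.2

23.2


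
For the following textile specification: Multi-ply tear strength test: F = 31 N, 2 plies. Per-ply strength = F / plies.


Formula: Per-ply strength = Total force / Number of plies
Per-ply = 31 N / 2
Per-ply = 15.5 N

15.5 N


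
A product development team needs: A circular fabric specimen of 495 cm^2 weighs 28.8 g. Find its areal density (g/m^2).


Formula: GSM = mass_g / area_m2
Step 1: Convert area: 495 cm^2 = 495 / 10000 = 0.0495 m^2
Step 2: GSM = 28.8 g / 0.0495 m^2 = 581.8 g/m^2

581.8 g/m^2


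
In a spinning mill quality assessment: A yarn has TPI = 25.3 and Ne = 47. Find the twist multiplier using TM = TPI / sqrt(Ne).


Formula: TM = TPI / sqrt(Ne)
Step 1: sqrt(Ne) = sqrt(47) = 6.8557
Step 2: TM = 25.3 / 6.8557 = 3.69

3.69 TM


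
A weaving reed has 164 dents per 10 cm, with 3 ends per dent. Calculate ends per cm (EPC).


Formula: EPC = (dents per 10 cm * ends per dent) / 10
Step 1: Total ends per 10 cm = 164 * 3 = 492
Step 2: EPC = 492 / 10 = 49.2 ends/cm

49.2 ends/cm


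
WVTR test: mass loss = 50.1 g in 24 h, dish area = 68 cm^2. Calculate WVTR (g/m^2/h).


Formula: WVTR = mass_loss / (area * time)
Step 1: Convert area: 68 cm^2 = 0.0068 m^2
Step 2: WVTR = 50.1 g / (0.0068 m^2 * 24 h)
Step 3: WVTR = 50.1 / 0.1632 = 307.0 g/m^2/h

307.0 g/m^2/h


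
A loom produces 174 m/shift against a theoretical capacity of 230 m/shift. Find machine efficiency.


Formula: Efficiency% = (Actual output / Theoretical output) * 100
Efficiency% = (174 / 230) * 100
Efficiency% = 0.756522 * 100 = 75.6522% ≈ 75.7%

75.7%


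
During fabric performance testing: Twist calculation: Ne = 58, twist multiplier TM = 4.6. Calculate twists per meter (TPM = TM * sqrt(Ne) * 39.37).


Formula: TPM = TM * sqrt(Ne) * 39.37
Step 1: sqrt(Ne) = sqrt(58) = 7.6158
Step 2: TM * sqrt(Ne) = 4.6 * 7.6158 = 35.0327
Step 3: TPM = 35.0327 * 39.37 = 1379 twists/m

1379 twists/m


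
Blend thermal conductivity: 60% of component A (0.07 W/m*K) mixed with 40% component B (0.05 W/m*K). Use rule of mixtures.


Formula: Blend property = (fraction_A * property_A) + (fraction_B * property_B)
Step 1: Contribution A = 60/100 * 0.07 W/m*K = 0.042 W/m*K
Step 2: Contribution B = 40/100 * 0.05 W/m*K = 0.02 W/m*K
Step 3: Blend thermal conductivity = 0.042 + 0.02 = 0.062 W/m*K

0.062 W/m*K


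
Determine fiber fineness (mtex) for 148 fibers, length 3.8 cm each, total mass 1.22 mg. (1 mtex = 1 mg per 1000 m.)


Formula: fineness (mtex) = mass (mg) / total length (km) = (mass_mg / total_length_m) * 1000
Step 1: Convert fiber length: 3.8 cm = 0.038 m
Step 2: Total fiber length = 148 * 0.038 = 5.624 m
Step 3: Linear density = 1.22 mg / 5.624 m = 0.2169 mg/m
Step 4: fineness = 0.2169 * 1000 = 216.9 mtex

216.9 mtex


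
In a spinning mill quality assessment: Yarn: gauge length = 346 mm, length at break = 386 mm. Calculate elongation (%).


Formula: Elongation (%) = ((L_break - L0) / L0) * 100
Step 1: Extension = 386 - 346 = 40 mm
Step 2: Elongation = (40 / 346) * 100
Step 3: Elongation = 0.115607 * 100 = 11.5607% ≈ 11.6%

11.6%


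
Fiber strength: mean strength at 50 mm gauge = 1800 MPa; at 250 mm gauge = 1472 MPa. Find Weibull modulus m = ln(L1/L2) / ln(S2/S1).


Formula: m = ln(L1/L2) / ln(S2/S1)
Step 1: ln(L1/L2) = ln(50/250) = -1.60944
Step 2: S2/S1 = 1472/1800 = 0.81778
Step 3: ln(S2/S1) = ln(0.81778) = -0.20116
Step 4: m = -1.60944 / -0.20116 = 8.00

8.00 (Weibull m)


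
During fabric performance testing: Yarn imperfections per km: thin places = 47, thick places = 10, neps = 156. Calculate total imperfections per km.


Formula: Total = thin places + thick places + neps
Total = 47 + 10 + 156
Total = 213 imperfections/km

213 imperfections/km


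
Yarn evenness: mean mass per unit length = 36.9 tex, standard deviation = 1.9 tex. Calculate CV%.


Formula: CV% = (standard deviation / mean) * 100
Step 1: Ratio = 1.9 / 36.9 = 0.051491
Step 2: CV% = 0.051491 * 100 = 5.1491% ≈ 5.1%

5.1%


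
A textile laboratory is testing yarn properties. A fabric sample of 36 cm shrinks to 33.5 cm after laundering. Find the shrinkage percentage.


Formula: Shrinkage% = ((L_before - L_after) / L_before) * 100
Step 1: Shrinkage = 36 - 33.5 = 2.5 cm
Step 2: Shrinkage% = (2.5 / 36) * 100
Step 3: Shrinkage% = 0.069444 * 100 = 6.9444% ≈ 6.9%

6.9%


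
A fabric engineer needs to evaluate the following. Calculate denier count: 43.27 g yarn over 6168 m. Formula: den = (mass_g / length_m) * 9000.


Formula: den = (mass_g / length_m) * 9000
Substituting: den = (43.27 / 6168) * 9000
Intermediate: 43.27 / 6168 = 0.00701524 g/m
den = 0.00701524 * 9000 = 63.1 denier

63.1 denier


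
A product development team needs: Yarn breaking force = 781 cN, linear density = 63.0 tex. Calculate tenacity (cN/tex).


Formula: Tenacity = Breaking force / Linear density
Tenacity = 781 cN / 63.0 tex
Tenacity = 12.40 cN/tex

12.40 cN/tex


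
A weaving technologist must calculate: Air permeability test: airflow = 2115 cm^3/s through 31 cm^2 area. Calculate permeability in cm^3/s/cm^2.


Formula: Air Permeability = Airflow / Test Area
AP = 2115 cm^3/s / 31 cm^2
AP = 68.2 cm^3/s/cm^2

68.2 cm^3/s/cm^2


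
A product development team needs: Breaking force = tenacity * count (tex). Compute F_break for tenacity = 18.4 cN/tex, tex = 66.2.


Formula: Breaking force = Tenacity * Linear density
F = 18.4 cN/tex * 66.2 tex
F = 1218.08 cN

1218.08 cN


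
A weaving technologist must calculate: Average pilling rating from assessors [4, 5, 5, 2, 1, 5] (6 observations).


Formula: Mean = sum / count
Sum = 4 + 5 + 5 + 2 + 1 + 5 = 22
Mean = 22 / 6 = 3.7

3.7


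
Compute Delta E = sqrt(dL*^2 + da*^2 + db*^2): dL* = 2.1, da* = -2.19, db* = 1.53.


Formula: Delta E = sqrt(dL*^2 + da*^2 + db*^2)
Step 1: dL*^2 = 2.1^2 = 4.41
Step 2: da*^2 = (-2.19)^2 = 4.7961
Step 3: db*^2 = 1.53^2 = 2.3409
Step 4: Sum = 4.41 + 4.7961 + 2.3409 = 11.547
Step 5: Delta E = sqrt(11.547) = 3.4

3.4 Delta E


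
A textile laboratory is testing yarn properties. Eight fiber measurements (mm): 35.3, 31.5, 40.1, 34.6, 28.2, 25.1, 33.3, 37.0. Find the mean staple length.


Formula: Mean = sum of lengths / count
Sum = 35.3 + 31.5 + 40.1 + 34.6 + 28.2 + 25.1 + 33.3 + 37.0
Sum = 265.1 mm
Mean = 265.1 / 8 = 33.14 mm

33.14 mm


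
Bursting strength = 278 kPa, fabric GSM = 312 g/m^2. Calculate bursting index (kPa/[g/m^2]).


Formula: Bursting Index = Bursting Strength / Fabric GSM
BI = 278 kPa / 312 g/m^2
BI = 0.891 kPa/(g/m^2)

0.891 kPa/(g/m^2)


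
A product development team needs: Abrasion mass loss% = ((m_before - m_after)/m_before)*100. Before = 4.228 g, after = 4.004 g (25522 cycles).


Formula: Mass loss% = ((m_before - m_after) / m_before) * 100
Step 1: Mass loss = 4.228 - 4.004 = 0.224 g
Step 2: Ratio = 0.224 / 4.228 = 0.0529801
Step 3: Mass loss% = 0.0529801 * 100 = 5.29801% ≈ 5.30%

5.30%


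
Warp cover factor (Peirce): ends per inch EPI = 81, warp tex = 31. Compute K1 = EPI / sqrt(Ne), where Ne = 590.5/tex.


Formula: K1 = EPI / sqrt(Ne), with Ne = 590.5 / tex_warp
Step 1: Ne = 590.5 / 31 = 19.048
Step 2: sqrt(Ne) = sqrt(19.048) = 4.3644
Step 3: K1 = 81 / 4.3644 = 18.6

18.6


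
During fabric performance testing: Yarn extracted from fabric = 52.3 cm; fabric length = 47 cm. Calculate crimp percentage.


Formula: Crimp% = ((L_yarn - L_fabric) / L_fabric) * 100
Step 1: Extension = 52.3 - 47 = 5.3 cm
Step 2: Crimp% = (5.3 / 47) * 100
Step 3: Crimp% = 0.112766 * 100 = 11.2766% ≈ 11.3%

11.3%


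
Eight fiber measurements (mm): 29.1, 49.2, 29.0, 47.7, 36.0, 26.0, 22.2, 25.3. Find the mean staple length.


Formula: Mean = sum of lengths / count
Sum = 29.1 + 49.2 + 29.0 + 47.7 + 36.0 + 26.0 + 22.2 + 25.3
Sum = 264.5 mm
Mean = 264.5 / 8 = 33.06 mm

33.06 mm


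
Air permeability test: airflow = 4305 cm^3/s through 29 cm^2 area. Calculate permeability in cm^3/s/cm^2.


Formula: Air Permeability = Airflow / Test Area
AP = 4305 cm^3/s / 29 cm^2
AP = 148.4 cm^3/s/cm^2

148.4 cm^3/s/cm^2


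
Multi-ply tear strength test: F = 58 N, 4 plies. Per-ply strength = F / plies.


Formula: Per-ply strength = Total force / Number of plies
Per-ply = 58 N / 4
Per-ply = 14.5 N

14.5 N


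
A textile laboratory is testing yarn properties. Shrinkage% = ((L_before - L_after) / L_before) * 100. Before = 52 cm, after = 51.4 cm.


Formula: Shrinkage% = ((L_before - L_after) / L_before) * 100
Step 1: Shrinkage = 52 - 51.4 = 0.6 cm
Step 2: Shrinkage% = (0.6 / 52) * 100
Step 3: Shrinkage% = 0.011538 * 100 = 1.1538% ≈ 1.2%

1.2%


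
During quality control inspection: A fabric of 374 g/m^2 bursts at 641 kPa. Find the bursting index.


Formula: Bursting Index = Bursting Strength / Fabric GSM
BI = 641 kPa / 374 g/m^2
BI = 1.714 kPa/(g/m^2)

1.714 kPa/(g/m^2)


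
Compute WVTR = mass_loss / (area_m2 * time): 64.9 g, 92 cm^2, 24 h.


Formula: WVTR = mass_loss / (area * time)
Step 1: Convert area: 92 cm^2 = 0.0092 m^2
Step 2: WVTR = 64.9 g / (0.0092 m^2 * 24 h)
Step 3: WVTR = 64.9 / 0.2208 = 293.9 g/m^2/h

293.9 g/m^2/h


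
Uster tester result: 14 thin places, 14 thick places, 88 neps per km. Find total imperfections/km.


Formula: Total = thin places + thick places + neps
Total = 14 + 14 + 88
Total = 116 imperfections/km

116 imperfections/km


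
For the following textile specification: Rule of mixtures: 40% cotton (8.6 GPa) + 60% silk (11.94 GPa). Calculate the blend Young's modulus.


Formula: Blend property = (fraction_A * property_A) + (fraction_B * property_B)
Step 1: Contribution A = 40/100 * 8.6 GPa = 3.44 GPa
Step 2: Contribution B = 60/100 * 11.94 GPa = 7.164 GPa
Step 3: Blend Young's modulus = 3.44 + 7.164 = 10.604 GPa

10.604 GPa


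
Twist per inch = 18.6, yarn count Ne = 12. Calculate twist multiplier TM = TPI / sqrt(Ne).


Formula: TM = TPI / sqrt(Ne)
Step 1: sqrt(Ne) = sqrt(12) = 3.4641
Step 2: TM = 18.6 / 3.4641 = 5.37

5.37 TM


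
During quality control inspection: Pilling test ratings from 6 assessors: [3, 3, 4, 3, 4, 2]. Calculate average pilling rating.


Formula: Mean = sum / count
Sum = 3 + 3 + 4 + 3 + 4 + 2 = 19
Mean = 19 / 6 = 3.2

3.2


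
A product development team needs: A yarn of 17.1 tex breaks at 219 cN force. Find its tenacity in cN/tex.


Formula: Tenacity = Breaking force / Linear density
Tenacity = 219 cN / 17.1 tex
Tenacity = 12.81 cN/tex

12.81 cN/tex


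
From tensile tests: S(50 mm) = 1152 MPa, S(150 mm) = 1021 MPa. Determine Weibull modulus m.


Formula: m = ln(L1/L2) / ln(S2/S1)
Step 1: ln(L1/L2) = ln(50/150) = -1.09861
Step 2: S2/S1 = 1021/1152 = 0.88628
Step 3: ln(S2/S1) = ln(0.88628) = -0.12072
Step 4: m = -1.09861 / -0.12072 = 9.10

9.10 (Weibull m)


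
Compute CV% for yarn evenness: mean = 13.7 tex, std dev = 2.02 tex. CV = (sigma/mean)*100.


Formula: CV% = (standard deviation / mean) * 100
Step 1: Ratio = 2.02 / 13.7 = 0.147445
Step 2: CV% = 0.147445 * 100 = 14.7445% ≈ 14.7%

14.7%


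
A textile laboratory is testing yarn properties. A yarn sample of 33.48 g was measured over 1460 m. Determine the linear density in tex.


Formula: Tex = (mass_g / length_m) * 1000
Substituting: Tex = (33.48 / 1460) * 1000
Intermediate: 33.48 / 1460 = 0.02293151 g/m
Tex = 0.02293151 * 1000 = 22.93 tex

22.93 tex


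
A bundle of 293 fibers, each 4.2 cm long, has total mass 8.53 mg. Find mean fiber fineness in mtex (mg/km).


Formula: fineness (mtex) = mass (mg) / total length (km) = (mass_mg / total_length_m) * 1000
Step 1: Convert fiber length: 4.2 cm = 0.042 m
Step 2: Total fiber length = 293 * 0.042 = 12.306 m
Step 3: Linear density = 8.53 mg / 12.306 m = 0.6932 mg/m
Step 4: fineness = 0.6932 * 1000 = 693.2 mtex

693.2 mtex


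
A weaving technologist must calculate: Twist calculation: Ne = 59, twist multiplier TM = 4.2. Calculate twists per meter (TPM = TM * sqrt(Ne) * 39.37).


Formula: TPM = TM * sqrt(Ne) * 39.37
Step 1: sqrt(Ne) = sqrt(59) = 7.6811
Step 2: TM * sqrt(Ne) = 4.2 * 7.6811 = 32.2606
Step 3: TPM = 32.2606 * 39.37 = 1270 twists/m

1270 twists/m


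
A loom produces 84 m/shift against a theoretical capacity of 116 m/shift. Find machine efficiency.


Formula: Efficiency% = (Actual output / Theoretical output) * 100
Efficiency% = (84 / 116) * 100
Efficiency% = 0.724138 * 100 = 72.4138% ≈ 72.4%

72.4%


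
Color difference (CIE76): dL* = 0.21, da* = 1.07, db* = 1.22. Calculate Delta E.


Formula: Delta E = sqrt(dL*^2 + da*^2 + db*^2)
Step 1: dL*^2 = 0.21^2 = 0.0441
Step 2: da*^2 = 1.07^2 = 1.1449
Step 3: db*^2 = 1.22^2 = 1.4884
Step 4: Sum = 0.0441 + 1.1449 + 1.4884 = 2.6774
Step 5: Delta E = sqrt(2.6774) = 1.64

1.64 Delta E


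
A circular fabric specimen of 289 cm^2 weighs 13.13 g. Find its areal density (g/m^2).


Formula: GSM = mass_g / area_m2
Step 1: Convert area: 289 cm^2 = 289 / 10000 = 0.0289 m^2
Step 2: GSM = 13.13 g / 0.0289 m^2 = 454.3 g/m^2

454.3 g/m^2


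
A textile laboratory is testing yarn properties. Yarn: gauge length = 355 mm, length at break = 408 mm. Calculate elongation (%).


Formula: Elongation (%) = ((L_break - L0) / L0) * 100
Step 1: Extension = 408 - 355 = 53 mm
Step 2: Elongation = (53 / 355) * 100
Step 3: Elongation = 0.149296 * 100 = 14.9296% ≈ 14.9%

14.9%


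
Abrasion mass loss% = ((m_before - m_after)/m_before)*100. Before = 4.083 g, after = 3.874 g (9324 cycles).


Formula: Mass loss% = ((m_before - m_after) / m_before) * 100
Step 1: Mass loss = 4.083 - 3.874 = 0.209 g
Step 2: Ratio = 0.209 / 4.083 = 0.0511879
Step 3: Mass loss% = 0.0511879 * 100 = 5.11879% ≈ 5.12%

5.12%


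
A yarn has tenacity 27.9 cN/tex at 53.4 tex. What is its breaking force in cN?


Formula: Breaking force = Tenacity * Linear density
F = 27.9 cN/tex * 53.4 tex
F = 1489.86 cN

1489.86 cN


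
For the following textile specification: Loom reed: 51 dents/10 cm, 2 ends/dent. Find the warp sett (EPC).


Formula: EPC = (dents per 10 cm * ends per dent) / 10
Step 1: Total ends per 10 cm = 51 * 2 = 102
Step 2: EPC = 102 / 10 = 10.2 ends/cm

10.2 ends/cm


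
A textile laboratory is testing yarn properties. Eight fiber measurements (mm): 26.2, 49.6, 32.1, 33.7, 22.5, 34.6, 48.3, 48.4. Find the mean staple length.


Formula: Mean = sum of lengths / count
Sum = 26.2 + 49.6 + 32.1 + 33.7 + 22.5 + 34.6 + 48.3 + 48.4
Sum = 295.4 mm
Mean = 295.4 / 8 = 36.93 mm

36.93 mm


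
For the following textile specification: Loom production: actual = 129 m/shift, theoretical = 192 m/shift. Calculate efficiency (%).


Formula: Efficiency% = (Actual output / Theoretical output) * 100
Efficiency% = (129 / 192) * 100
Efficiency% = 0.671875 * 100 = 67.1875% ≈ 67.2%

67.2%


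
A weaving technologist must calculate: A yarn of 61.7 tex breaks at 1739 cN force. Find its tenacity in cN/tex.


Formula: Tenacity = Breaking force / Linear density
Tenacity = 1739 cN / 61.7 tex
Tenacity = 28.18 cN/tex

28.18 cN/tex


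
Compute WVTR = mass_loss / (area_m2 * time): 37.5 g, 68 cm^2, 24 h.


Formula: WVTR = mass_loss / (area * time)
Step 1: Convert area: 68 cm^2 = 0.0068 m^2
Step 2: WVTR = 37.5 g / (0.0068 m^2 * 24 h)
Step 3: WVTR = 37.5 / 0.1632 = 229.8 g/m^2/h

229.8 g/m^2/h


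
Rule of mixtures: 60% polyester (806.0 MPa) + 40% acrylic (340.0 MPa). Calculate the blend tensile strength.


Formula: Blend property = (fraction_A * property_A) + (fraction_B * property_B)
Step 1: Contribution A = 60/100 * 806.0 MPa = 483.6 MPa
Step 2: Contribution B = 40/100 * 340.0 MPa = 136.0 MPa
Step 3: Blend tensile strength = 483.6 + 136.0 = 619.6 MPa

619.6 MPa


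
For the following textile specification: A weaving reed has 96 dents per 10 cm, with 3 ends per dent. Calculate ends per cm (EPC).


Formula: EPC = (dents per 10 cm * ends per dent) / 10
Step 1: Total ends per 10 cm = 96 * 3 = 288
Step 2: EPC = 288 / 10 = 28.8 ends/cm

28.8 ends/cm


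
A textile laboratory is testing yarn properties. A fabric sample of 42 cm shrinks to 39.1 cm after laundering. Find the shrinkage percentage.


Formula: Shrinkage% = ((L_before - L_after) / L_before) * 100
Step 1: Shrinkage = 42 - 39.1 = 2.9 cm
Step 2: Shrinkage% = (2.9 / 42) * 100
Step 3: Shrinkage% = 0.069048 * 100 = 6.9048% ≈ 6.9%

6.9%


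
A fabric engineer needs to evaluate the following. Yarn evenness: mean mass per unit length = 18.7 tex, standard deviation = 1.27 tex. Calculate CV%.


Formula: CV% = (standard deviation / mean) * 100
Step 1: Ratio = 1.27 / 18.7 = 0.067914
Step 2: CV% = 0.067914 * 100 = 6.7914% ≈ 6.8%

6.8%


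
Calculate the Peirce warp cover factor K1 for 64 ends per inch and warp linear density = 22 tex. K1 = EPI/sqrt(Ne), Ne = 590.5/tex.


Formula: K1 = EPI / sqrt(Ne), with Ne = 590.5 / tex_warp
Step 1: Ne = 590.5 / 22 = 26.841
Step 2: sqrt(Ne) = sqrt(26.841) = 5.1808
Step 3: K1 = 64 / 5.1808 = 12.4

12.4


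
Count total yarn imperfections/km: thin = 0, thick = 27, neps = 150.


Formula: Total = thin places + thick places + neps
Total = 0 + 27 + 150
Total = 177 imperfections/km

177 imperfections/km


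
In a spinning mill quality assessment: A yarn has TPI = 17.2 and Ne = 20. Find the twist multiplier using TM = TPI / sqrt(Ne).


Formula: TM = TPI / sqrt(Ne)
Step 1: sqrt(Ne) = sqrt(20) = 4.4721
Step 2: TM = 17.2 / 4.4721 = 3.85

3.85 TM


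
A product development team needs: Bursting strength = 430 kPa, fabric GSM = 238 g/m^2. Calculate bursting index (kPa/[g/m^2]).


Formula: Bursting Index = Bursting Strength / Fabric GSM
BI = 430 kPa / 238 g/m^2
BI = 1.807 kPa/(g/m^2)

1.807 kPa/(g/m^2)


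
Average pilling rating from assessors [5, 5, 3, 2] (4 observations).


Formula: Mean = sum / count
Sum = 5 + 5 + 3 + 2 = 15
Mean = 15 / 4 = 3.8

3.8


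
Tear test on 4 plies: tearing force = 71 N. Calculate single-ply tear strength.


Formula: Per-ply strength = Total force / Number of plies
Per-ply = 71 N / 4
Per-ply = 17.75 N

17.75 N


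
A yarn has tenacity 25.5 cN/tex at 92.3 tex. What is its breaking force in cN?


Formula: Breaking force = Tenacity * Linear density
F = 25.5 cN/tex * 92.3 tex
F = 2353.65 cN

2353.65 cN


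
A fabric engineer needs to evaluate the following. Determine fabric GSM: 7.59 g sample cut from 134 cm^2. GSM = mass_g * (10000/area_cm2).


Formula: GSM = mass_g / area_m2
Step 1: Convert area: 134 cm^2 = 134 / 10000 = 0.0134 m^2
Step 2: GSM = 7.59 g / 0.0134 m^2 = 566.4 g/m^2

566.4 g/m^2


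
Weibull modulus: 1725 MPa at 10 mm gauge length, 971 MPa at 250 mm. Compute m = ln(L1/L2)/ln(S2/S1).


Formula: m = ln(L1/L2) / ln(S2/S1)
Step 1: ln(L1/L2) = ln(10/250) = -3.21888
Step 2: S2/S1 = 971/1725 = 0.5629
Step 3: ln(S2/S1) = ln(0.5629) = -0.57465
Step 4: m = -3.21888 / -0.57465 = 5.60

5.60 (Weibull m)


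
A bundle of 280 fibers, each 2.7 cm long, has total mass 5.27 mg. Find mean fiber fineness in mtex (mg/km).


Formula: fineness (mtex) = mass (mg) / total length (km) = (mass_mg / total_length_m) * 1000
Step 1: Convert fiber length: 2.7 cm = 0.027 m
Step 2: Total fiber length = 280 * 0.027 = 7.56 m
Step 3: Linear density = 5.27 mg / 7.56 m = 0.6971 mg/m
Step 4: fineness = 0.6971 * 1000 = 697.1 mtex

697.1 mtex


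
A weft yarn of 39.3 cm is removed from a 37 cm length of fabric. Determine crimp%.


Formula: Crimp% = ((L_yarn - L_fabric) / L_fabric) * 100
Step 1: Extension = 39.3 - 37 = 2.3 cm
Step 2: Crimp% = (2.3 / 37) * 100
Step 3: Crimp% = 0.062162 * 100 = 6.2162% ≈ 6.2%

6.2%


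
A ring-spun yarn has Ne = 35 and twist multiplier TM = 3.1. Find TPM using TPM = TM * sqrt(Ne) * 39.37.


Formula: TPM = TM * sqrt(Ne) * 39.37
Step 1: sqrt(Ne) = sqrt(35) = 5.9161
Step 2: TM * sqrt(Ne) = 3.1 * 5.9161 = 18.3399
Step 3: TPM = 18.3399 * 39.37 = 722 twists/m

722 twists/m


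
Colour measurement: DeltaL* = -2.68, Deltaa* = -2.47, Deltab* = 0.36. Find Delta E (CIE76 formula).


Formula: Delta E = sqrt(dL*^2 + da*^2 + db*^2)
Step 1: dL*^2 = (-2.68)^2 = 7.1824
Step 2: da*^2 = (-2.47)^2 = 6.1009
Step 3: db*^2 = 0.36^2 = 0.1296
Step 4: Sum = 7.1824 + 6.1009 + 0.1296 = 13.4129
Step 5: Delta E = sqrt(13.4129) = 3.66

3.66 Delta E


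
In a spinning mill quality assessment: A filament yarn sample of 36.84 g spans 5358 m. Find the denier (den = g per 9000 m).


Formula: den = (mass_g / length_m) * 9000
Substituting: den = (36.84 / 5358) * 9000
Intermediate: 36.84 / 5358 = 0.0068757 g/m
den = 0.0068757 * 9000 = 61.9 denier

61.9 denier


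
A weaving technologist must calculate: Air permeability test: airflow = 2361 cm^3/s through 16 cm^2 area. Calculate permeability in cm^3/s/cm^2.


Formula: Air Permeability = Airflow / Test Area
AP = 2361 cm^3/s / 16 cm^2
AP = 147.6 cm^3/s/cm^2

147.6 cm^3/s/cm^2


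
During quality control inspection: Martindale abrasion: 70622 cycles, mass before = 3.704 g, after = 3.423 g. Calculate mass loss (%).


Formula: Mass loss% = ((m_before - m_after) / m_before) * 100
Step 1: Mass loss = 3.704 - 3.423 = 0.281 g
Step 2: Ratio = 0.281 / 3.704 = 0.0758639
Step 3: Mass loss% = 0.0758639 * 100 = 7.58639% ≈ 7.59%

7.59%


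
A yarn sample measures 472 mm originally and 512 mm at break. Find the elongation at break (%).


Formula: Elongation (%) = ((L_break - L0) / L0) * 100
Step 1: Extension = 512 - 472 = 40 mm
Step 2: Elongation = (40 / 472) * 100
Step 3: Elongation = 0.084746 * 100 = 8.4746% ≈ 8.5%

8.5%


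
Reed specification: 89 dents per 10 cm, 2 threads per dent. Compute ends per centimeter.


Formula: EPC = (dents per 10 cm * ends per dent) / 10
Step 1: Total ends per 10 cm = 89 * 2 = 178
Step 2: EPC = 178 / 10 = 17.8 ends/cm

17.8 ends/cm


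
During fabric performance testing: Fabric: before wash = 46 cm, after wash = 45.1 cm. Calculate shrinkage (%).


Formula: Shrinkage% = ((L_before - L_after) / L_before) * 100
Step 1: Shrinkage = 46 - 45.1 = 0.9 cm
Step 2: Shrinkage% = (0.9 / 46) * 100
Step 3: Shrinkage% = 0.019565 * 100 = 1.9565% ≈ 2.0%

2.0%


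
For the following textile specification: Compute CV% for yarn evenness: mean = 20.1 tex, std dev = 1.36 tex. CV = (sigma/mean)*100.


Formula: CV% = (standard deviation / mean) * 100
Step 1: Ratio = 1.36 / 20.1 = 0.067662
Step 2: CV% = 0.067662 * 100 = 6.7662% ≈ 6.8%

6.8%


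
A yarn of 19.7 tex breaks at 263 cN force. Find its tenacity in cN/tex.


Formula: Tenacity = Breaking force / Linear density
Tenacity = 263 cN / 19.7 tex
Tenacity = 13.35 cN/tex

13.35 cN/tex


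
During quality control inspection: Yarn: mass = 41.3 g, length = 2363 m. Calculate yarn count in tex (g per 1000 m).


Formula: Tex = (mass_g / length_m) * 1000
Substituting: Tex = (41.3 / 2363) * 1000
Intermediate: 41.3 / 2363 = 0.01747778 g/m
Tex = 0.01747778 * 1000 = 17.48 tex

17.48 tex


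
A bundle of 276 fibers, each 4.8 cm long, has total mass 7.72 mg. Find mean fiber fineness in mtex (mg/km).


Formula: fineness (mtex) = mass (mg) / total length (km) = (mass_mg / total_length_m) * 1000
Step 1: Convert fiber length: 4.8 cm = 0.048 m
Step 2: Total fiber length = 276 * 0.048 = 13.248 m
Step 3: Linear density = 7.72 mg / 13.248 m = 0.5827 mg/m
Step 4: fineness = 0.5827 * 1000 = 582.7 mtex

582.7 mtex


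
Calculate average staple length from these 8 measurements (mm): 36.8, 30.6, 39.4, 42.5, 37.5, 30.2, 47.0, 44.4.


Formula: Mean = sum of lengths / count
Sum = 36.8 + 30.6 + 39.4 + 42.5 + 37.5 + 30.2 + 47.0 + 44.4
Sum = 308.4 mm
Mean = 308.4 / 8 = 38.55 mm

38.55 mm


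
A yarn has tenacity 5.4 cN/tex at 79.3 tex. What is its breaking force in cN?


Formula: Breaking force = Tenacity * Linear density
F = 5.4 cN/tex * 79.3 tex
F = 428.22 cN

428.22 cN


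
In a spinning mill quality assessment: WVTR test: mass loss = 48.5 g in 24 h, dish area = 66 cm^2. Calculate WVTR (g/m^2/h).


Formula: WVTR = mass_loss / (area * time)
Step 1: Convert area: 66 cm^2 = 0.0066 m^2
Step 2: WVTR = 48.5 g / (0.0066 m^2 * 24 h)
Step 3: WVTR = 48.5 / 0.1584 = 306.2 g/m^2/h

306.2 g/m^2/h


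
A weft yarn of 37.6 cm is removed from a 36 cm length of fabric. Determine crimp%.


Formula: Crimp% = ((L_yarn - L_fabric) / L_fabric) * 100
Step 1: Extension = 37.6 - 36 = 1.6 cm
Step 2: Crimp% = (1.6 / 36) * 100
Step 3: Crimp% = 0.044444 * 100 = 4.4444% ≈ 4.4%

4.4%


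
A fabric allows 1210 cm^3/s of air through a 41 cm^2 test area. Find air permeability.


Formula: Air Permeability = Airflow / Test Area
AP = 1210 cm^3/s / 41 cm^2
AP = 29.5 cm^3/s/cm^2

29.5 cm^3/s/cm^2


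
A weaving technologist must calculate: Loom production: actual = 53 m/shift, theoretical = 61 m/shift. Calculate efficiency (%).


Formula: Efficiency% = (Actual output / Theoretical output) * 100
Efficiency% = (53 / 61) * 100
Efficiency% = 0.868852 * 100 = 86.8852% ≈ 86.9%

86.9%


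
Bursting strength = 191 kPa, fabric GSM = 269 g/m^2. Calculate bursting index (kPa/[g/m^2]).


Formula: Bursting Index = Bursting Strength / Fabric GSM
BI = 191 kPa / 269 g/m^2
BI = 0.710 kPa/(g/m^2)

0.710 kPa/(g/m^2)
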